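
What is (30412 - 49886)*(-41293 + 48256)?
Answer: -135597462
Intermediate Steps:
(30412 - 49886)*(-41293 + 48256) = -19474*6963 = -135597462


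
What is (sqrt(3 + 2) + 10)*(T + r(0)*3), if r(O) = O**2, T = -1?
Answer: -10 - sqrt(5) ≈ -12.236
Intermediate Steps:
(sqrt(3 + 2) + 10)*(T + r(0)*3) = (sqrt(3 + 2) + 10)*(-1 + 0**2*3) = (sqrt(5) + 10)*(-1 + 0*3) = (10 + sqrt(5))*(-1 + 0) = (10 + sqrt(5))*(-1) = -10 - sqrt(5)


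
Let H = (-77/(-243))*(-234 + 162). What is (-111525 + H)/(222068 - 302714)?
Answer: 3011791/2177442 ≈ 1.3832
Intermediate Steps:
H = -616/27 (H = -77*(-1/243)*(-72) = (77/243)*(-72) = -616/27 ≈ -22.815)
(-111525 + H)/(222068 - 302714) = (-111525 - 616/27)/(222068 - 302714) = -3011791/27/(-80646) = -3011791/27*(-1/80646) = 3011791/2177442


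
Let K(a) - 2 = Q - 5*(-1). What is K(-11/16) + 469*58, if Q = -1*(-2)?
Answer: 27211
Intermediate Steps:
Q = 2
K(a) = 9 (K(a) = 2 + (2 - 5*(-1)) = 2 + (2 + 5) = 2 + 7 = 9)
K(-11/16) + 469*58 = 9 + 469*58 = 9 + 27202 = 27211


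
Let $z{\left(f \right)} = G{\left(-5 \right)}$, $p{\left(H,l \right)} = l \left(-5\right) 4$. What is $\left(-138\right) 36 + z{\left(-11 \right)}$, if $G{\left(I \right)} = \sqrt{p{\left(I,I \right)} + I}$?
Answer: $-4968 + \sqrt{95} \approx -4958.3$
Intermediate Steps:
$p{\left(H,l \right)} = - 20 l$ ($p{\left(H,l \right)} = - 5 l 4 = - 20 l$)
$G{\left(I \right)} = \sqrt{19} \sqrt{- I}$ ($G{\left(I \right)} = \sqrt{- 20 I + I} = \sqrt{- 19 I} = \sqrt{19} \sqrt{- I}$)
$z{\left(f \right)} = \sqrt{95}$ ($z{\left(f \right)} = \sqrt{19} \sqrt{\left(-1\right) \left(-5\right)} = \sqrt{19} \sqrt{5} = \sqrt{95}$)
$\left(-138\right) 36 + z{\left(-11 \right)} = \left(-138\right) 36 + \sqrt{95} = -4968 + \sqrt{95}$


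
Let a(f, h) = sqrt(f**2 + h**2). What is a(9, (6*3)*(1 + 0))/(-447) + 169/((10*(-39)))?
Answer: -13/30 - 3*sqrt(5)/149 ≈ -0.47835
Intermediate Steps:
a(9, (6*3)*(1 + 0))/(-447) + 169/((10*(-39))) = sqrt(9**2 + ((6*3)*(1 + 0))**2)/(-447) + 169/((10*(-39))) = sqrt(81 + (18*1)**2)*(-1/447) + 169/(-390) = sqrt(81 + 18**2)*(-1/447) + 169*(-1/390) = sqrt(81 + 324)*(-1/447) - 13/30 = sqrt(405)*(-1/447) - 13/30 = (9*sqrt(5))*(-1/447) - 13/30 = -3*sqrt(5)/149 - 13/30 = -13/30 - 3*sqrt(5)/149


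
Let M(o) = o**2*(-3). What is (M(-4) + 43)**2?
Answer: 25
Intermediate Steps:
M(o) = -3*o**2
(M(-4) + 43)**2 = (-3*(-4)**2 + 43)**2 = (-3*16 + 43)**2 = (-48 + 43)**2 = (-5)**2 = 25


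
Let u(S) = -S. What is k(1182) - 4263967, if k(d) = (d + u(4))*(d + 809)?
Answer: -1918569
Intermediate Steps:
k(d) = (-4 + d)*(809 + d) (k(d) = (d - 1*4)*(d + 809) = (d - 4)*(809 + d) = (-4 + d)*(809 + d))
k(1182) - 4263967 = (-3236 + 1182² + 805*1182) - 4263967 = (-3236 + 1397124 + 951510) - 4263967 = 2345398 - 4263967 = -1918569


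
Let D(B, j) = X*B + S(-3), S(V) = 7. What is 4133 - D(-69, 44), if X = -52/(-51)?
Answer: 71338/17 ≈ 4196.4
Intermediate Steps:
X = 52/51 (X = -52*(-1/51) = 52/51 ≈ 1.0196)
D(B, j) = 7 + 52*B/51 (D(B, j) = 52*B/51 + 7 = 7 + 52*B/51)
4133 - D(-69, 44) = 4133 - (7 + (52/51)*(-69)) = 4133 - (7 - 1196/17) = 4133 - 1*(-1077/17) = 4133 + 1077/17 = 71338/17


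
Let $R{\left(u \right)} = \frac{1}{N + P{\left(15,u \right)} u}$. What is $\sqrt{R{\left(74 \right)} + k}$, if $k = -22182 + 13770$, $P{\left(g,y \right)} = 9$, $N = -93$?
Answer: $\frac{5 i \sqrt{110476119}}{573} \approx 91.717 i$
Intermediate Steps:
$k = -8412$
$R{\left(u \right)} = \frac{1}{-93 + 9 u}$
$\sqrt{R{\left(74 \right)} + k} = \sqrt{\frac{1}{3 \left(-31 + 3 \cdot 74\right)} - 8412} = \sqrt{\frac{1}{3 \left(-31 + 222\right)} - 8412} = \sqrt{\frac{1}{3 \cdot 191} - 8412} = \sqrt{\frac{1}{3} \cdot \frac{1}{191} - 8412} = \sqrt{\frac{1}{573} - 8412} = \sqrt{- \frac{4820075}{573}} = \frac{5 i \sqrt{110476119}}{573}$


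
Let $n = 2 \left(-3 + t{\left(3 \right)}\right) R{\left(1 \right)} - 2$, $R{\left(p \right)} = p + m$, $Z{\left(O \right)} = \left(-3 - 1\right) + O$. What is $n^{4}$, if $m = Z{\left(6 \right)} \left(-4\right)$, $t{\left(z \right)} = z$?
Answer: $16$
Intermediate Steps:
$Z{\left(O \right)} = -4 + O$
$m = -8$ ($m = \left(-4 + 6\right) \left(-4\right) = 2 \left(-4\right) = -8$)
$R{\left(p \right)} = -8 + p$ ($R{\left(p \right)} = p - 8 = -8 + p$)
$n = -2$ ($n = 2 \left(-3 + 3\right) \left(-8 + 1\right) - 2 = 2 \cdot 0 \left(-7\right) - 2 = 0 \left(-7\right) - 2 = 0 - 2 = -2$)
$n^{4} = \left(-2\right)^{4} = 16$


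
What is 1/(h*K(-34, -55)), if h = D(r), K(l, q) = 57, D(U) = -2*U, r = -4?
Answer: 1/456 ≈ 0.0021930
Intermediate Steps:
h = 8 (h = -2*(-4) = 8)
1/(h*K(-34, -55)) = 1/(8*57) = 1/456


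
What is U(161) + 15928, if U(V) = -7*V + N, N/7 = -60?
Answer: 14381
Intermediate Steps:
N = -420 (N = 7*(-60) = -420)
U(V) = -420 - 7*V (U(V) = -7*V - 420 = -420 - 7*V)
U(161) + 15928 = (-420 - 7*161) + 15928 = (-420 - 1127) + 15928 = -1547 + 15928 = 14381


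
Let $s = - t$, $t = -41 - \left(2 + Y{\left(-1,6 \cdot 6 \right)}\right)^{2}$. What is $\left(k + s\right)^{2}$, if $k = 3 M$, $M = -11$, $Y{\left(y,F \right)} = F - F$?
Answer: $144$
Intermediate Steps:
$Y{\left(y,F \right)} = 0$
$t = -45$ ($t = -41 - \left(2 + 0\right)^{2} = -41 - 2^{2} = -41 - 4 = -45$)
$k = -33$ ($k = 3 \left(-11\right) = -33$)
$s = 45$ ($s = \left(-1\right) \left(-45\right) = 45$)
$\left(k + s\right)^{2} = \left(-33 + 45\right)^{2} = 12^{2} = 144$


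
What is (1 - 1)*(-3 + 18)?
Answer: 0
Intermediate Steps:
(1 - 1)*(-3 + 18) = 0*15 = 0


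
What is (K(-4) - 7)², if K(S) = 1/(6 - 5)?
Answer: 36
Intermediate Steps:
K(S) = 1 (K(S) = 1/1 = 1)
(K(-4) - 7)² = (1 - 7)² = (-6)² = 36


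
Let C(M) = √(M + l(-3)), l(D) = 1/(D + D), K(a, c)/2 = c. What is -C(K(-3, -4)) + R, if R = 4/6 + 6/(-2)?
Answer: -7/3 - 7*I*√6/6 ≈ -2.3333 - 2.8577*I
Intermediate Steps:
K(a, c) = 2*c
l(D) = 1/(2*D)
C(M) = √(-⅙ + M) (C(M) = √(M + (½)/(-3)) = √(M + (½)*(-⅓)) = √(M - ⅙) = √(-⅙ + M))
R = -7/3 (R = 4*(⅙) + 6*(-½) = ⅔ - 3 = -7/3 ≈ -2.3333)
-C(K(-3, -4)) + R = -√(-6 + 36*(2*(-4)))/6 - 7/3 = -√(-6 + 36*(-8))/6 - 7/3 = -√(-6 - 288)/6 - 7/3 = -√(-294)/6 - 7/3 = -7*I*√6/6 - 7/3 = -7/3 - 7*I*√6/6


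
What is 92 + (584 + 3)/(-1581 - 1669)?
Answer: 298413/3250 ≈ 91.819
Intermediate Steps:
92 + (584 + 3)/(-1581 - 1669) = 92 + 587/(-3250) = 92 + 587*(-1/3250) = 92 - 587/3250 = 298413/3250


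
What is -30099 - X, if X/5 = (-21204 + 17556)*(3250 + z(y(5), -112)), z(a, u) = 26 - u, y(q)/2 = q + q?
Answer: 61767021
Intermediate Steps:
y(q) = 4*q (y(q) = 2*(q + q) = 2*(2*q) = 4*q)
X = -61797120 (X = 5*((-21204 + 17556)*(3250 + (26 - 1*(-112)))) = 5*(-3648*(3250 + (26 + 112))) = 5*(-3648*(3250 + 138)) = 5*(-3648*3388) = 5*(-12359424) = -61797120)
-30099 - X = -30099 - 1*(-61797120) = -30099 + 61797120 = 61767021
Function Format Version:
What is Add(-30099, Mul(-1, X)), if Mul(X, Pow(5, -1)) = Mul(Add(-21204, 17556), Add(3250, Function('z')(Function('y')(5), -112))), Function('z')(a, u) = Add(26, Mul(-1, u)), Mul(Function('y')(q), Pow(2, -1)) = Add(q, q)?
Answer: 61767021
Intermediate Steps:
Function('y')(q) = Mul(4, q) (Function('y')(q) = Mul(2, Add(q, q)) = Mul(2, Mul(2, q)) = Mul(4, q))
X = -61797120 (X = Mul(5, Mul(Add(-21204, 17556), Add(3250, Add(26, Mul(-1, -112))))) = Mul(5, Mul(-3648, Add(3250, Add(26, 112)))) = Mul(5, Mul(-3648, Add(3250, 138))) = Mul(5, Mul(-3648, 3388)) = Mul(5, -12359424) = -61797120)
Add(-30099, Mul(-1, X)) = Add(-30099, Mul(-1, -61797120)) = Add(-30099, 61797120) = 61767021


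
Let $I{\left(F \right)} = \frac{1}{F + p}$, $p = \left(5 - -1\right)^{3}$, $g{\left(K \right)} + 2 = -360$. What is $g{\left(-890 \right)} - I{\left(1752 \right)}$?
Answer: $- \frac{712417}{1968} \approx -362.0$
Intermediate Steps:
$g{\left(K \right)} = -362$ ($g{\left(K \right)} = -2 - 360 = -362$)
$p = 216$ ($p = \left(5 + 1\right)^{3} = 6^{3} = 216$)
$I{\left(F \right)} = \frac{1}{216 + F}$ ($I{\left(F \right)} = \frac{1}{F + 216} = \frac{1}{216 + F}$)
$g{\left(-890 \right)} - I{\left(1752 \right)} = -362 - \frac{1}{216 + 1752} = -362 - \frac{1}{1968} = - \frac{712417}{1968}$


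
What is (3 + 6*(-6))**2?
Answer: 1089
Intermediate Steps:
(3 + 6*(-6))**2 = (3 - 36)**2 = (-33)**2 = 1089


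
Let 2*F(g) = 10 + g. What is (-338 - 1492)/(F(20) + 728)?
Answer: -1830/743 ≈ -2.4630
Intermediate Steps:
F(g) = 5 + g/2 (F(g) = (10 + g)/2 = 5 + g/2)
(-338 - 1492)/(F(20) + 728) = (-338 - 1492)/((5 + (1/2)*20) + 728) = -1830/((5 + 10) + 728) = -1830/(15 + 728) = -1830/743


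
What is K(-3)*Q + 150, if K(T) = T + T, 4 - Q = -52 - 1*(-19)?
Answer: -72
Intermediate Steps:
Q = 37 (Q = 4 - (-52 - 1*(-19)) = 4 - (-52 + 19) = 4 - 1*(-33) = 4 + 33 = 37)
K(T) = 2*T
K(-3)*Q + 150 = (2*(-3))*37 + 150 = -6*37 + 150 = -222 + 150 = -72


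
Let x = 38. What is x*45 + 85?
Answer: 1795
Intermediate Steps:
x*45 + 85 = 38*45 + 85 = 1710 + 85 = 1795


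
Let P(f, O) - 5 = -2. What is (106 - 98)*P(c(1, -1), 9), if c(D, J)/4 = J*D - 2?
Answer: 24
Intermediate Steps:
c(D, J) = -8 + 4*D*J (c(D, J) = 4*(J*D - 2) = 4*(D*J - 2) = 4*(-2 + D*J) = -8 + 4*D*J)
P(f, O) = 3 (P(f, O) = 5 - 2 = 3)
(106 - 98)*P(c(1, -1), 9) = (106 - 98)*3 = 8*3 = 24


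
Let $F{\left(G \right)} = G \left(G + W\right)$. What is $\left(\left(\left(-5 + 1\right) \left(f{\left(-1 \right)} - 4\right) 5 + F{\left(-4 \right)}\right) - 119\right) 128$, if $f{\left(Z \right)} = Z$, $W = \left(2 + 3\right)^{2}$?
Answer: $-13184$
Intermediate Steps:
$W = 25$ ($W = 5^{2} = 25$)
$F{\left(G \right)} = G \left(25 + G\right)$ ($F{\left(G \right)} = G \left(G + 25\right) = G \left(25 + G\right)$)
$\left(\left(\left(-5 + 1\right) \left(f{\left(-1 \right)} - 4\right) 5 + F{\left(-4 \right)}\right) - 119\right) 128 = \left(\left(\left(-5 + 1\right) \left(-1 - 4\right) 5 - 4 \left(25 - 4\right)\right) - 119\right) 128 = \left(\left(\left(-4\right) \left(-5\right) 5 - 84\right) - 119\right) 128 = \left(\left(20 \cdot 5 - 84\right) - 119\right) 128 = \left(\left(100 - 84\right) - 119\right) 128 = \left(16 - 119\right) 128 = \left(-103\right) 128 = -13184$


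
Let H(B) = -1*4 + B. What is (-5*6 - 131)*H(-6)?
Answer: 1610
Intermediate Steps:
H(B) = -4 + B
(-5*6 - 131)*H(-6) = (-5*6 - 131)*(-4 - 6) = (-30 - 131)*(-10) = -161*(-10) = 1610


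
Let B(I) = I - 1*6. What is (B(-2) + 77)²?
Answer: 4761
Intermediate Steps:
B(I) = -6 + I (B(I) = I - 6 = -6 + I)
(B(-2) + 77)² = ((-6 - 2) + 77)² = (-8 + 77)² = 69² = 4761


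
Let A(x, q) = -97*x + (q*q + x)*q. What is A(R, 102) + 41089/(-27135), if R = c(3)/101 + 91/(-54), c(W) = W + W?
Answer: 5816714717507/5481270 ≈ 1.0612e+6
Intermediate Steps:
c(W) = 2*W
R = -8867/5454 (R = (2*3)/101 + 91/(-54) = 6*(1/101) + 91*(-1/54) = 6/101 - 91/54 = -8867/5454 ≈ -1.6258)
A(x, q) = -97*x + q*(x + q²) (A(x, q) = -97*x + (q² + x)*q = -97*x + (x + q²)*q = -97*x + q*(x + q²))
A(R, 102) + 41089/(-27135) = (102³ - 97*(-8867/5454) + 102*(-8867/5454)) + 41089/(-27135) = (1061208 + 860099/5454 - 150739/909) + 41089*(-1/27135) = 5787784097/5454 - 41089/27135 = 5816714717507/5481270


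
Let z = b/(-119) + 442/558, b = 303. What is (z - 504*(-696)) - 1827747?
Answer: -49036706801/33201 ≈ -1.4770e+6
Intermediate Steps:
z = -58238/33201 (z = 303/(-119) + 442/558 = 303*(-1/119) + 442*(1/558) = -303/119 + 221/279 = -58238/33201 ≈ -1.7541)
(z - 504*(-696)) - 1827747 = (-58238/33201 - 504*(-696)) - 1827747 = (-58238/33201 + 350784) - 1827747 = 11646321346/33201 - 1827747 = -49036706801/33201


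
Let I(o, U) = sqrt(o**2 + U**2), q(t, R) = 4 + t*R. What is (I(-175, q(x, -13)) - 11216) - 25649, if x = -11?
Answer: -36865 + 7*sqrt(1066) ≈ -36636.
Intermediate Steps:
q(t, R) = 4 + R*t
I(o, U) = sqrt(U**2 + o**2)
(I(-175, q(x, -13)) - 11216) - 25649 = (sqrt((4 - 13*(-11))**2 + (-175)**2) - 11216) - 25649 = (sqrt((4 + 143)**2 + 30625) - 11216) - 25649 = (sqrt(147**2 + 30625) - 11216) - 25649 = (sqrt(21609 + 30625) - 11216) - 25649 = (sqrt(52234) - 11216) - 25649 = (7*sqrt(1066) - 11216) - 25649 = (-11216 + 7*sqrt(1066)) - 25649 = -36865 + 7*sqrt(1066)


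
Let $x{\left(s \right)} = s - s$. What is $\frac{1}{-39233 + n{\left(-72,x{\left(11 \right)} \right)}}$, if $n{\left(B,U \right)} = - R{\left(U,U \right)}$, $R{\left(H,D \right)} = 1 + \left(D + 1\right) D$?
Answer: $- \frac{1}{39234} \approx -2.5488 \cdot 10^{-5}$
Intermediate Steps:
$R{\left(H,D \right)} = 1 + D \left(1 + D\right)$ ($R{\left(H,D \right)} = 1 + \left(1 + D\right) D = 1 + D \left(1 + D\right)$)
$x{\left(s \right)} = 0$
$n{\left(B,U \right)} = -1 - U - U^{2}$ ($n{\left(B,U \right)} = - (1 + U + U^{2}) = -1 - U - U^{2}$)
$\frac{1}{-39233 + n{\left(-72,x{\left(11 \right)} \right)}} = \frac{1}{-39233 - 1} = \frac{1}{-39234} = - \frac{1}{39234}$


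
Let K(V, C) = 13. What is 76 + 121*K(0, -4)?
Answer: 1649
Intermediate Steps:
76 + 121*K(0, -4) = 76 + 121*13 = 76 + 1573 = 1649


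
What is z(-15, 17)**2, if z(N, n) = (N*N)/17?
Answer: 50625/289 ≈ 175.17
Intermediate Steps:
z(N, n) = N**2/17 (z(N, n) = N**2*(1/17) = N**2/17)
z(-15, 17)**2 = ((1/17)*(-15)**2)**2 = ((1/17)*225)**2 = (225/17)**2 = 50625/289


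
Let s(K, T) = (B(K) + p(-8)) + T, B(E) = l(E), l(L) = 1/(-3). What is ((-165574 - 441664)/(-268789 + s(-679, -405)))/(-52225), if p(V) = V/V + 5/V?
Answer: -14573712/337407707375 ≈ -4.3193e-5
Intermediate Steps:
l(L) = -⅓
B(E) = -⅓
p(V) = 1 + 5/V
s(K, T) = 1/24 + T (s(K, T) = (-⅓ + (5 - 8)/(-8)) + T = (-⅓ - ⅛*(-3)) + T = (-⅓ + 3/8) + T = 1/24 + T)
((-165574 - 441664)/(-268789 + s(-679, -405)))/(-52225) = ((-165574 - 441664)/(-268789 + (1/24 - 405)))/(-52225) = -607238/(-268789 - 9719/24)*(-1/52225) = -607238/(-6460655/24)*(-1/52225) = -607238*(-24/6460655)*(-1/52225) = (14573712/6460655)*(-1/52225) = -14573712/337407707375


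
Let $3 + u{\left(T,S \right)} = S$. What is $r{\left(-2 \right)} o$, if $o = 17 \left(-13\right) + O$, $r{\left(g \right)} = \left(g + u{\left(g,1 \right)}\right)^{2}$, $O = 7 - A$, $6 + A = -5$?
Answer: $-3248$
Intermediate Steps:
$A = -11$ ($A = -6 - 5 = -11$)
$u{\left(T,S \right)} = -3 + S$
$O = 18$ ($O = 7 - -11 = 7 + 11 = 18$)
$r{\left(g \right)} = \left(-2 + g\right)^{2}$ ($r{\left(g \right)} = \left(g + \left(-3 + 1\right)\right)^{2} = \left(g - 2\right)^{2} = \left(-2 + g\right)^{2}$)
$o = -203$ ($o = 17 \left(-13\right) + 18 = -221 + 18 = -203$)
$r{\left(-2 \right)} o = \left(-2 - 2\right)^{2} \left(-203\right) = \left(-4\right)^{2} \left(-203\right) = 16 \left(-203\right) = -3248$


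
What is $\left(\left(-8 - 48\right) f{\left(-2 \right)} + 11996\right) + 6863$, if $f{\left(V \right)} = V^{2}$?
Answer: $18635$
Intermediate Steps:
$\left(\left(-8 - 48\right) f{\left(-2 \right)} + 11996\right) + 6863 = \left(\left(-8 - 48\right) \left(-2\right)^{2} + 11996\right) + 6863 = \left(\left(-56\right) 4 + 11996\right) + 6863 = \left(-224 + 11996\right) + 6863 = 11772 + 6863 = 18635$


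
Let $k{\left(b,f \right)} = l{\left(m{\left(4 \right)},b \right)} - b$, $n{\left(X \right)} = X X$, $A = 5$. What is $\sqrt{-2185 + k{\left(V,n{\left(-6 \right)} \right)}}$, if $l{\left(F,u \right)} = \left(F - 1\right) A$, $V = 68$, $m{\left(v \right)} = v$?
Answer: $i \sqrt{2238} \approx 47.307 i$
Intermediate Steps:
$n{\left(X \right)} = X^{2}$
$l{\left(F,u \right)} = -5 + 5 F$ ($l{\left(F,u \right)} = \left(F - 1\right) 5 = \left(-1 + F\right) 5 = -5 + 5 F$)
$k{\left(b,f \right)} = 15 - b$ ($k{\left(b,f \right)} = \left(-5 + 5 \cdot 4\right) - b = \left(-5 + 20\right) - b = 15 - b$)
$\sqrt{-2185 + k{\left(V,n{\left(-6 \right)} \right)}} = \sqrt{-2185 + \left(15 - 68\right)} = \sqrt{-2185 - 53} = \sqrt{-2238} = i \sqrt{2238}$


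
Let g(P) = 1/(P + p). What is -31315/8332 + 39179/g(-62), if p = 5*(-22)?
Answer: -56147612931/8332 ≈ -6.7388e+6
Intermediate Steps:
p = -110
g(P) = 1/(-110 + P) (g(P) = 1/(P - 110) = 1/(-110 + P))
-31315/8332 + 39179/g(-62) = -31315/8332 + 39179/(1/(-110 - 62)) = -31315*1/8332 + 39179/(1/(-172)) = -31315/8332 + 39179/(-1/172) = -31315/8332 + 39179*(-172) = -31315/8332 - 6738788 = -56147612931/8332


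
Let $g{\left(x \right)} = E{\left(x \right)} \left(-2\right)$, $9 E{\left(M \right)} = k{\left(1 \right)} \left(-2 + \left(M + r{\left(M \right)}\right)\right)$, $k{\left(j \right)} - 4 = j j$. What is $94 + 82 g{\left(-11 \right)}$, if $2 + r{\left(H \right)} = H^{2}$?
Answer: $- \frac{86074}{9} \approx -9563.8$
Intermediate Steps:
$r{\left(H \right)} = -2 + H^{2}$
$k{\left(j \right)} = 4 + j^{2}$ ($k{\left(j \right)} = 4 + j j = 4 + j^{2}$)
$E{\left(M \right)} = - \frac{20}{9} + \frac{5 M}{9} + \frac{5 M^{2}}{9}$ ($E{\left(M \right)} = \frac{\left(4 + 1^{2}\right) \left(-2 + \left(M + \left(-2 + M^{2}\right)\right)\right)}{9} = \frac{\left(4 + 1\right) \left(-2 + \left(-2 + M + M^{2}\right)\right)}{9} = \frac{5 \left(-4 + M + M^{2}\right)}{9} = \frac{-20 + 5 M + 5 M^{2}}{9} = - \frac{20}{9} + \frac{5 M}{9} + \frac{5 M^{2}}{9}$)
$g{\left(x \right)} = \frac{40}{9} - \frac{10 x}{9} - \frac{10 x^{2}}{9}$ ($g{\left(x \right)} = \left(- \frac{20}{9} + \frac{5 x}{9} + \frac{5 x^{2}}{9}\right) \left(-2\right) = \frac{40}{9} - \frac{10 x}{9} - \frac{10 x^{2}}{9}$)
$94 + 82 g{\left(-11 \right)} = 94 + 82 \left(\frac{40}{9} - - \frac{110}{9} - \frac{10 \left(-11\right)^{2}}{9}\right) = 94 + 82 \left(\frac{40}{9} + \frac{110}{9} - \frac{1210}{9}\right) = 94 + 82 \left(- \frac{1060}{9}\right) = 94 - \frac{86920}{9} = - \frac{86074}{9}$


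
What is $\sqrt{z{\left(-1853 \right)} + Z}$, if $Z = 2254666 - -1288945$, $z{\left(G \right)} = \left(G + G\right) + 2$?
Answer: $21 \sqrt{8027} \approx 1881.5$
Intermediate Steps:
$z{\left(G \right)} = 2 + 2 G$ ($z{\left(G \right)} = 2 G + 2 = 2 + 2 G$)
$Z = 3543611$ ($Z = 2254666 + 1288945 = 3543611$)
$\sqrt{z{\left(-1853 \right)} + Z} = \sqrt{\left(2 + 2 \left(-1853\right)\right) + 3543611} = \sqrt{\left(2 - 3706\right) + 3543611} = \sqrt{-3704 + 3543611} = \sqrt{3539907} = 21 \sqrt{8027}$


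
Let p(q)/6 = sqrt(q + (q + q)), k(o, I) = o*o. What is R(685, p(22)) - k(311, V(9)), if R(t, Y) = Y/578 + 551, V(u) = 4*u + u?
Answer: -96170 + 3*sqrt(66)/289 ≈ -96170.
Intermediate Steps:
V(u) = 5*u
k(o, I) = o**2
p(q) = 6*sqrt(3)*sqrt(q) (p(q) = 6*sqrt(q + (q + q)) = 6*sqrt(q + 2*q) = 6*sqrt(3*q) = 6*(sqrt(3)*sqrt(q)) = 6*sqrt(3)*sqrt(q))
R(t, Y) = 551 + Y/578 (R(t, Y) = Y/578 + 551 = 551 + Y/578)
R(685, p(22)) - k(311, V(9)) = (551 + (6*sqrt(3)*sqrt(22))/578) - 1*311**2 = (551 + (6*sqrt(66))/578) - 1*96721 = (551 + 3*sqrt(66)/289) - 96721 = -96170 + 3*sqrt(66)/289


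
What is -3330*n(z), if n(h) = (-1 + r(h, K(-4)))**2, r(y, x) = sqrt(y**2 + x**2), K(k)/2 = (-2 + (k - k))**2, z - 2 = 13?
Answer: -852480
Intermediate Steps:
z = 15 (z = 2 + 13 = 15)
K(k) = 8 (K(k) = 2*(-2 + (k - k))**2 = 2*(-2 + 0)**2 = 2*(-2)**2 = 2*4 = 8)
r(y, x) = sqrt(x**2 + y**2)
n(h) = (-1 + sqrt(64 + h**2))**2 (n(h) = (-1 + sqrt(8**2 + h**2))**2 = (-1 + sqrt(64 + h**2))**2)
-3330*n(z) = -3330*(-1 + sqrt(64 + 15**2))**2 = -3330*(-1 + sqrt(64 + 225))**2 = -3330*(-1 + sqrt(289))**2 = -3330*(-1 + 17)**2 = -3330*16**2 = -3330*256 = -852480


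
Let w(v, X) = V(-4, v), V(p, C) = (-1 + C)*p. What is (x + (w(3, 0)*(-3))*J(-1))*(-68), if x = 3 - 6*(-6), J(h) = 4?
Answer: -9180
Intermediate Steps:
x = 39 (x = 3 + 36 = 39)
V(p, C) = p*(-1 + C)
w(v, X) = 4 - 4*v (w(v, X) = -4*(-1 + v) = 4 - 4*v)
(x + (w(3, 0)*(-3))*J(-1))*(-68) = (39 + ((4 - 4*3)*(-3))*4)*(-68) = (39 + ((4 - 12)*(-3))*4)*(-68) = (39 - 8*(-3)*4)*(-68) = (39 + 24*4)*(-68) = (39 + 96)*(-68) = 135*(-68) = -9180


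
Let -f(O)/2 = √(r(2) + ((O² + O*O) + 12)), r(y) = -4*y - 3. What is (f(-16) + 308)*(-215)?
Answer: -66220 + 1290*√57 ≈ -56481.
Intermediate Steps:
r(y) = -3 - 4*y
f(O) = -2*√(1 + 2*O²) (f(O) = -2*√((-3 - 4*2) + ((O² + O*O) + 12)) = -2*√((-3 - 8) + ((O² + O²) + 12)) = -2*√(-11 + (2*O² + 12)) = -2*√(-11 + (12 + 2*O²)) = -2*√(1 + 2*O²))
(f(-16) + 308)*(-215) = (-2*√(1 + 2*(-16)²) + 308)*(-215) = (-2*√(1 + 2*256) + 308)*(-215) = (-2*√(1 + 512) + 308)*(-215) = (-6*√57 + 308)*(-215) = (308 - 6*√57)*(-215) = -66220 + 1290*√57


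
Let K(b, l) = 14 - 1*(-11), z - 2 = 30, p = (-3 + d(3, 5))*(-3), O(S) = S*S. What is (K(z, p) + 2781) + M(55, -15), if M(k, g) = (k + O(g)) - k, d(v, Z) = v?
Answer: 3031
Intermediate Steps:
O(S) = S²
p = 0 (p = (-3 + 3)*(-3) = 0*(-3) = 0)
z = 32 (z = 2 + 30 = 32)
K(b, l) = 25 (K(b, l) = 14 + 11 = 25)
M(k, g) = g² (M(k, g) = (k + g²) - k = g²)
(K(z, p) + 2781) + M(55, -15) = (25 + 2781) + (-15)² = 2806 + 225 = 3031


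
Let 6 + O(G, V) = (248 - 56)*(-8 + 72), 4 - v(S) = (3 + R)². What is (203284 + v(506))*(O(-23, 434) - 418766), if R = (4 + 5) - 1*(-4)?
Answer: -82529259488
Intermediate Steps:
R = 13 (R = 9 + 4 = 13)
v(S) = -252 (v(S) = 4 - (3 + 13)² = 4 - 1*16² = 4 - 1*256 = 4 - 256 = -252)
O(G, V) = 12282 (O(G, V) = -6 + (248 - 56)*(-8 + 72) = -6 + 192*64 = -6 + 12288 = 12282)
(203284 + v(506))*(O(-23, 434) - 418766) = (203284 - 252)*(12282 - 418766) = 203032*(-406484) = -82529259488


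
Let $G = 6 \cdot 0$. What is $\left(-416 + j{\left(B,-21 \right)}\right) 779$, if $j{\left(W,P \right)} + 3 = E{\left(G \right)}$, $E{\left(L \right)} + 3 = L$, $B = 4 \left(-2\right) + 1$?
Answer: $-328738$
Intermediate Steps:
$B = -7$ ($B = -8 + 1 = -7$)
$G = 0$
$E{\left(L \right)} = -3 + L$
$j{\left(W,P \right)} = -6$ ($j{\left(W,P \right)} = -3 + \left(-3 + 0\right) = -3 - 3 = -6$)
$\left(-416 + j{\left(B,-21 \right)}\right) 779 = \left(-416 - 6\right) 779 = \left(-422\right) 779 = -328738$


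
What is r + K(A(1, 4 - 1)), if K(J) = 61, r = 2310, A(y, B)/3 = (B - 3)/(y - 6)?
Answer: 2371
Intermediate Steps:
A(y, B) = 3*(-3 + B)/(-6 + y) (A(y, B) = 3*((B - 3)/(y - 6)) = 3*((-3 + B)/(-6 + y)) = 3*(-3 + B)/(-6 + y))
r + K(A(1, 4 - 1)) = 2310 + 61 = 2371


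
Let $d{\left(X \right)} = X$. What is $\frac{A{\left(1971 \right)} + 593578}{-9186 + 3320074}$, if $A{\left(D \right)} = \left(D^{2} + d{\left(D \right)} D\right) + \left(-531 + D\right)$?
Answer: $\frac{2091175}{827722} \approx 2.5264$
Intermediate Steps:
$A{\left(D \right)} = -531 + D + 2 D^{2}$ ($A{\left(D \right)} = \left(D^{2} + D D\right) + \left(-531 + D\right) = \left(D^{2} + D^{2}\right) + \left(-531 + D\right) = 2 D^{2} + \left(-531 + D\right) = -531 + D + 2 D^{2}$)
$\frac{A{\left(1971 \right)} + 593578}{-9186 + 3320074} = \frac{\left(-531 + 1971 + 2 \cdot 1971^{2}\right) + 593578}{-9186 + 3320074} = \frac{\left(-531 + 1971 + 2 \cdot 3884841\right) + 593578}{3310888} = \left(\left(-531 + 1971 + 7769682\right) + 593578\right) \frac{1}{3310888} = \left(7771122 + 593578\right) \frac{1}{3310888} = 8364700 \cdot \frac{1}{3310888} = \frac{2091175}{827722}$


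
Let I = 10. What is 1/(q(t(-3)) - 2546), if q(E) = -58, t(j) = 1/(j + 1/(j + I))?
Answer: -1/2604 ≈ -0.00038402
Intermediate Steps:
t(j) = 1/(j + 1/(10 + j)) (t(j) = 1/(j + 1/(j + 10)) = 1/(j + 1/(10 + j)))
1/(q(t(-3)) - 2546) = 1/(-58 - 2546) = 1/(-2604) = -1/2604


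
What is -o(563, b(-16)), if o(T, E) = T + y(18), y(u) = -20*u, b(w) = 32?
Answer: -203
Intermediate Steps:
o(T, E) = -360 + T (o(T, E) = T - 20*18 = T - 360 = -360 + T)
-o(563, b(-16)) = -(-360 + 563) = -1*203 = -203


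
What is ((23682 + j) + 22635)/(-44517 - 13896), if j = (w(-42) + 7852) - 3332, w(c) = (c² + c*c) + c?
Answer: -54323/58413 ≈ -0.92998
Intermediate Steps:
w(c) = c + 2*c² (w(c) = (c² + c²) + c = 2*c² + c = c + 2*c²)
j = 8006 (j = (-42*(1 + 2*(-42)) + 7852) - 3332 = (-42*(1 - 84) + 7852) - 3332 = (-42*(-83) + 7852) - 3332 = (3486 + 7852) - 3332 = 11338 - 3332 = 8006)
((23682 + j) + 22635)/(-44517 - 13896) = ((23682 + 8006) + 22635)/(-44517 - 13896) = (31688 + 22635)/(-58413) = 54323*(-1/58413) = -54323/58413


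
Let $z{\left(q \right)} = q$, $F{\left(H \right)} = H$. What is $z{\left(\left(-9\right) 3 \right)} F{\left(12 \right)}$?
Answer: $-324$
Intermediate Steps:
$z{\left(\left(-9\right) 3 \right)} F{\left(12 \right)} = \left(-9\right) 3 \cdot 12 = \left(-27\right) 12 = -324$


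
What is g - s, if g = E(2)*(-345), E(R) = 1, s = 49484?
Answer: -49829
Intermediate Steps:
g = -345 (g = 1*(-345) = -345)
g - s = -345 - 1*49484 = -345 - 49484 = -49829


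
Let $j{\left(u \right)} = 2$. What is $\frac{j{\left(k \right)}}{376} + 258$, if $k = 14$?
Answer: $\frac{48505}{188} \approx 258.01$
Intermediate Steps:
$\frac{j{\left(k \right)}}{376} + 258 = \frac{2}{376} + 258 = 2 \cdot \frac{1}{376} + 258 = \frac{1}{188} + 258 = \frac{48505}{188}$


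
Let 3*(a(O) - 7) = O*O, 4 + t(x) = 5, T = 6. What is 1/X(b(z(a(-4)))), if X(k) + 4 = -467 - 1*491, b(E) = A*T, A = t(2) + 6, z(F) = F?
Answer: -1/962 ≈ -0.0010395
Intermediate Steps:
t(x) = 1 (t(x) = -4 + 5 = 1)
a(O) = 7 + O²/3 (a(O) = 7 + (O*O)/3 = 7 + O²/3)
A = 7 (A = 1 + 6 = 7)
b(E) = 42 (b(E) = 7*6 = 42)
X(k) = -962 (X(k) = -4 + (-467 - 1*491) = -4 + (-467 - 491) = -4 - 958 = -962)
1/X(b(z(a(-4)))) = 1/(-962) = -1/962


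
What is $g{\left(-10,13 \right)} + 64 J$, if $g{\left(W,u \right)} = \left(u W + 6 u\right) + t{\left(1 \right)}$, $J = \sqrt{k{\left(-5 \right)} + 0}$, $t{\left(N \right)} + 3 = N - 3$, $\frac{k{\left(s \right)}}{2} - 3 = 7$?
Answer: $-57 + 128 \sqrt{5} \approx 229.22$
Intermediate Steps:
$k{\left(s \right)} = 20$ ($k{\left(s \right)} = 6 + 2 \cdot 7 = 6 + 14 = 20$)
$t{\left(N \right)} = -6 + N$ ($t{\left(N \right)} = -3 + \left(N - 3\right) = -3 + \left(-3 + N\right) = -6 + N$)
$J = 2 \sqrt{5}$ ($J = \sqrt{20 + 0} = \sqrt{20} = 2 \sqrt{5} \approx 4.4721$)
$g{\left(W,u \right)} = -5 + 6 u + W u$ ($g{\left(W,u \right)} = \left(u W + 6 u\right) + \left(-6 + 1\right) = \left(W u + 6 u\right) - 5 = \left(6 u + W u\right) - 5 = -5 + 6 u + W u$)
$g{\left(-10,13 \right)} + 64 J = \left(-5 + 6 \cdot 13 - 130\right) + 64 \cdot 2 \sqrt{5} = \left(-5 + 78 - 130\right) + 128 \sqrt{5} = -57 + 128 \sqrt{5}$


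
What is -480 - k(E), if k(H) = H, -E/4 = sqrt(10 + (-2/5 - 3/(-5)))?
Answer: -480 + 4*sqrt(255)/5 ≈ -467.23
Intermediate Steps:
E = -4*sqrt(255)/5 (E = -4*sqrt(10 + (-2/5 - 3/(-5))) = -4*sqrt(10 + (-2*1/5 - 3*(-1/5))) = -4*sqrt(10 + (-2/5 + 3/5)) = -4*sqrt(10 + 1/5) = -4*sqrt(255)/5 ≈ -12.775)
-480 - k(E) = -480 - (-4)*sqrt(255)/5 = -480 + 4*sqrt(255)/5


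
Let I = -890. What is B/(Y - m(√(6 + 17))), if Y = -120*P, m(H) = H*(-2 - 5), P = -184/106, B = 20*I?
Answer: -452832000/5161559 + 350001400*√23/118715857 ≈ -73.592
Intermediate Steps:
B = -17800 (B = 20*(-890) = -17800)
P = -92/53 (P = -184*1/106 = -92/53 ≈ -1.7358)
m(H) = -7*H (m(H) = H*(-7) = -7*H)
Y = 11040/53 (Y = -120*(-92/53) = 11040/53 ≈ 208.30)
B/(Y - m(√(6 + 17))) = -17800/(11040/53 - (-7)*√(6 + 17)) = -17800/(11040/53 - (-7)*√23) = -17800/(11040/53 + 7*√23)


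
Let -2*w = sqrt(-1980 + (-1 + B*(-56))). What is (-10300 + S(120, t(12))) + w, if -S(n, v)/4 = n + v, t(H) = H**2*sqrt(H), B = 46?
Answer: -10780 - 1152*sqrt(3) - 7*I*sqrt(93)/2 ≈ -12775.0 - 33.753*I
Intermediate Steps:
t(H) = H**(5/2)
w = -7*I*sqrt(93)/2 (w = -sqrt(-1980 + (-1 + 46*(-56)))/2 = -sqrt(-1980 + (-1 - 2576))/2 = -sqrt(-1980 - 2577)/2 = -7*I*sqrt(93)/2 ≈ -33.753*I)
S(n, v) = -4*n - 4*v (S(n, v) = -4*(n + v) = -4*n - 4*v)
(-10300 + S(120, t(12))) + w = (-10300 + (-4*120 - 1152*sqrt(3))) - 7*I*sqrt(93)/2 = (-10300 + (-480 - 1152*sqrt(3))) - 7*I*sqrt(93)/2 = (-10780 - 1152*sqrt(3)) - 7*I*sqrt(93)/2 = -10780 - 1152*sqrt(3) - 7*I*sqrt(93)/2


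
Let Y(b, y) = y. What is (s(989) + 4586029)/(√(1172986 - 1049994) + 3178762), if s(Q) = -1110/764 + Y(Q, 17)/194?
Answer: 135042287500770809/93603292623631302 - 84965333989*√7687/46801646311815651 ≈ 1.4425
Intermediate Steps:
s(Q) = -25294/18527 (s(Q) = -1110/764 + 17/194 = -1110*1/764 + 17*(1/194) = -555/382 + 17/194 = -25294/18527)
(s(989) + 4586029)/(√(1172986 - 1049994) + 3178762) = (-25294/18527 + 4586029)/(√(1172986 - 1049994) + 3178762) = 84965333989/(18527*(√122992 + 3178762)) = 84965333989/(18527*(4*√7687 + 3178762)) = 84965333989/(18527*(3178762 + 4*√7687))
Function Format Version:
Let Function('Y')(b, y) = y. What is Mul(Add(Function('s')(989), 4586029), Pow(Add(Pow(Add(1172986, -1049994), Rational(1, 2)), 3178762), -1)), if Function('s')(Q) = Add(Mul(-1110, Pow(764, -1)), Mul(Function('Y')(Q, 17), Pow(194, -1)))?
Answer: Add(Rational(135042287500770809, 93603292623631302), Mul(Rational(-84965333989, 46801646311815651), Pow(7687, Rational(1, 2)))) ≈ 1.4425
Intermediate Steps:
Function('s')(Q) = Rational(-25294, 18527) (Function('s')(Q) = Add(Mul(-1110, Pow(764, -1)), Mul(17, Pow(194, -1))) = Add(Mul(-1110, Rational(1, 764)), Mul(17, Rational(1, 194))) = Add(Rational(-555, 382), Rational(17, 194)) = Rational(-25294, 18527))
Mul(Add(Function('s')(989), 4586029), Pow(Add(Pow(Add(1172986, -1049994), Rational(1, 2)), 3178762), -1)) = Mul(Add(Rational(-25294, 18527), 4586029), Pow(Add(Pow(Add(1172986, -1049994), Rational(1, 2)), 3178762), -1)) = Mul(Rational(84965333989, 18527), Pow(Add(Pow(122992, Rational(1, 2)), 3178762), -1)) = Mul(Rational(84965333989, 18527), Pow(Add(Mul(4, Pow(7687, Rational(1, 2))), 3178762), -1)) = Mul(Rational(84965333989, 18527), Pow(Add(3178762, Mul(4, Pow(7687, Rational(1, 2)))), -1))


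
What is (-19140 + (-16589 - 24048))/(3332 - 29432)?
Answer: 59777/26100 ≈ 2.2903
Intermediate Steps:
(-19140 + (-16589 - 24048))/(3332 - 29432) = (-19140 - 40637)/(-26100) = -59777*(-1/26100) = 59777/26100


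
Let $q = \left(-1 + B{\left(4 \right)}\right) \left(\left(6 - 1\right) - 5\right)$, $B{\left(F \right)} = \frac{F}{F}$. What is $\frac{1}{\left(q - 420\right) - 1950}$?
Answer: $- \frac{1}{2370} \approx -0.00042194$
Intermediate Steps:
$B{\left(F \right)} = 1$
$q = 0$ ($q = \left(-1 + 1\right) \left(\left(6 - 1\right) - 5\right) = 0 \left(5 - 5\right) = 0 \cdot 0 = 0$)
$\frac{1}{\left(q - 420\right) - 1950} = \frac{1}{\left(0 - 420\right) - 1950} = \frac{1}{-420 - 1950} = \frac{1}{-2370} = - \frac{1}{2370}$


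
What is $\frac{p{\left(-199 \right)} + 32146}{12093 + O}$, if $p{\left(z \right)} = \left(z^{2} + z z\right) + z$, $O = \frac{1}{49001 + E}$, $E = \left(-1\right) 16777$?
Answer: $\frac{3581665376}{389684833} \approx 9.1912$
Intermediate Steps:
$E = -16777$
$O = \frac{1}{32224}$ ($O = \frac{1}{49001 - 16777} = \frac{1}{32224} \approx 3.1033 \cdot 10^{-5}$)
$p{\left(z \right)} = z + 2 z^{2}$ ($p{\left(z \right)} = \left(z^{2} + z^{2}\right) + z = 2 z^{2} + z = z + 2 z^{2}$)
$\frac{p{\left(-199 \right)} + 32146}{12093 + O} = \frac{- 199 \left(1 + 2 \left(-199\right)\right) + 32146}{12093 + \frac{1}{32224}} = \frac{- 199 \left(1 - 398\right) + 32146}{\frac{389684833}{32224}} = \left(\left(-199\right) \left(-397\right) + 32146\right) \frac{32224}{389684833} = \left(79003 + 32146\right) \frac{32224}{389684833} = 111149 \cdot \frac{32224}{389684833} = \frac{3581665376}{389684833}$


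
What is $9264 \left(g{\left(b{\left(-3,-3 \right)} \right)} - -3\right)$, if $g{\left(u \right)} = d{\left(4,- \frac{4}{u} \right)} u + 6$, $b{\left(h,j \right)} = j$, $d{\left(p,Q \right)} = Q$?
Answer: $46320$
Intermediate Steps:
$g{\left(u \right)} = 2$ ($g{\left(u \right)} = - \frac{4}{u} u + 6 = -4 + 6 = 2$)
$9264 \left(g{\left(b{\left(-3,-3 \right)} \right)} - -3\right) = 9264 \left(2 - -3\right) = 9264 \left(2 + 3\right) = 9264 \cdot 5 = 46320$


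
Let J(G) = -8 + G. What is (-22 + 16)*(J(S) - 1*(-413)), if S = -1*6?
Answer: -2394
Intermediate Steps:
S = -6
(-22 + 16)*(J(S) - 1*(-413)) = (-22 + 16)*((-8 - 6) - 1*(-413)) = -6*(-14 + 413) = -6*399 = -2394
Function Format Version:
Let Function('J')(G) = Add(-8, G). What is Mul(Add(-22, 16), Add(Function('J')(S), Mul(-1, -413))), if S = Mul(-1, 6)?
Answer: -2394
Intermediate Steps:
S = -6
Mul(Add(-22, 16), Add(Function('J')(S), Mul(-1, -413))) = Mul(Add(-22, 16), Add(Add(-8, -6), Mul(-1, -413))) = Mul(-6, Add(-14, 413)) = Mul(-6, 399) = -2394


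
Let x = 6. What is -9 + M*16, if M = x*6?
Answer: 567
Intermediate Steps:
M = 36 (M = 6*6 = 36)
-9 + M*16 = -9 + 36*16 = -9 + 576 = 567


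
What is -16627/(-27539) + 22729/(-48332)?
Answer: 177682233/1331014948 ≈ 0.13349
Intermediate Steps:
-16627/(-27539) + 22729/(-48332) = -16627*(-1/27539) + 22729*(-1/48332) = 16627/27539 - 22729/48332 = 177682233/1331014948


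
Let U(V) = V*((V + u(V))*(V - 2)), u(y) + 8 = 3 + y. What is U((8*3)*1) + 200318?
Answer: 223022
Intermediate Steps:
u(y) = -5 + y (u(y) = -8 + (3 + y) = -5 + y)
U(V) = V*(-5 + 2*V)*(-2 + V) (U(V) = V*((V + (-5 + V))*(V - 2)) = V*((-5 + 2*V)*(-2 + V)) = V*(-5 + 2*V)*(-2 + V))
U((8*3)*1) + 200318 = ((8*3)*1)*(10 - 9*8*3 + 2*((8*3)*1)²) + 200318 = (24*1)*(10 - 216 + 2*(24*1)²) + 200318 = 24*(10 - 9*24 + 2*24²) + 200318 = 24*(10 - 216 + 2*576) + 200318 = 24*(10 - 216 + 1152) + 200318 = 24*946 + 200318 = 22704 + 200318 = 223022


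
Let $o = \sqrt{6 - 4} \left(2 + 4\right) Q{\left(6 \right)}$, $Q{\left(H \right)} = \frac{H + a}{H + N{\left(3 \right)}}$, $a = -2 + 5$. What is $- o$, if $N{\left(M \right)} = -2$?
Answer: $- \frac{27 \sqrt{2}}{2} \approx -19.092$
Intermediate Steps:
$a = 3$
$Q{\left(H \right)} = \frac{3 + H}{-2 + H}$ ($Q{\left(H \right)} = \frac{H + 3}{H - 2} = \frac{3 + H}{-2 + H}$)
$o = \frac{27 \sqrt{2}}{2}$ ($o = \sqrt{6 - 4} \left(2 + 4\right) \frac{3 + 6}{-2 + 6} = \sqrt{2} \cdot 6 \cdot \frac{1}{4} \cdot 9 = 6 \sqrt{2} \cdot \frac{1}{4} \cdot 9 = 6 \sqrt{2} \cdot \frac{9}{4} = \frac{27 \sqrt{2}}{2} \approx 19.092$)
$- o = - \frac{27 \sqrt{2}}{2}$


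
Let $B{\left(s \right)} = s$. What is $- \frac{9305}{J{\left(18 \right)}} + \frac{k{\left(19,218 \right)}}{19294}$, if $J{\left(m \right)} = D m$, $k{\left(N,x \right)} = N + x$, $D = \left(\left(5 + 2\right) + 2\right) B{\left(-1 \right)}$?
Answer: $\frac{44892266}{781407} \approx 57.451$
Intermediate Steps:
$D = -9$ ($D = \left(\left(5 + 2\right) + 2\right) \left(-1\right) = \left(7 + 2\right) \left(-1\right) = 9 \left(-1\right) = -9$)
$J{\left(m \right)} = - 9 m$
$- \frac{9305}{J{\left(18 \right)}} + \frac{k{\left(19,218 \right)}}{19294} = - \frac{9305}{\left(-9\right) 18} + \frac{19 + 218}{19294} = - \frac{9305}{-162} + 237 \cdot \frac{1}{19294} = \left(-9305\right) \left(- \frac{1}{162}\right) + \frac{237}{19294} = \frac{9305}{162} + \frac{237}{19294} = \frac{44892266}{781407}$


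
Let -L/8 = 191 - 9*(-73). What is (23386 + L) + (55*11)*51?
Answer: 47457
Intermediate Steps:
L = -6784 (L = -8*(191 - 9*(-73)) = -8*(191 + 657) = -8*848 = -6784)
(23386 + L) + (55*11)*51 = (23386 - 6784) + (55*11)*51 = 16602 + 605*51 = 16602 + 30855 = 47457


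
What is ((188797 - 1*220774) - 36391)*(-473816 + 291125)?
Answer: 12490218288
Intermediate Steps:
((188797 - 1*220774) - 36391)*(-473816 + 291125) = ((188797 - 220774) - 36391)*(-182691) = (-31977 - 36391)*(-182691) = -68368*(-182691) = 12490218288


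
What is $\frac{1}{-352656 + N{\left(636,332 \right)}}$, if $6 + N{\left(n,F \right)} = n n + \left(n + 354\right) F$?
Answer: $\frac{1}{380514} \approx 2.628 \cdot 10^{-6}$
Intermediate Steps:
$N{\left(n,F \right)} = -6 + n^{2} + F \left(354 + n\right)$ ($N{\left(n,F \right)} = -6 + \left(n n + \left(n + 354\right) F\right) = -6 + \left(n^{2} + \left(354 + n\right) F\right) = -6 + \left(n^{2} + F \left(354 + n\right)\right) = -6 + n^{2} + F \left(354 + n\right)$)
$\frac{1}{-352656 + N{\left(636,332 \right)}} = \frac{1}{-352656 + \left(-6 + 636^{2} + 354 \cdot 332 + 332 \cdot 636\right)} = \frac{1}{-352656 + \left(-6 + 404496 + 117528 + 211152\right)} = \frac{1}{-352656 + 733170} = \frac{1}{380514}$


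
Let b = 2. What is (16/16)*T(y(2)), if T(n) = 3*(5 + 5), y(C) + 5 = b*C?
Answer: 30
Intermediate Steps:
y(C) = -5 + 2*C
T(n) = 30 (T(n) = 3*10 = 30)
(16/16)*T(y(2)) = (16/16)*30 = (16*(1/16))*30 = 1*30 = 30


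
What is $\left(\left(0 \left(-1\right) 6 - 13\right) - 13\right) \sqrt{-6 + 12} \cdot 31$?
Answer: $- 806 \sqrt{6} \approx -1974.3$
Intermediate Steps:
$\left(\left(0 \left(-1\right) 6 - 13\right) - 13\right) \sqrt{-6 + 12} \cdot 31 = \left(\left(0 \cdot 6 - 13\right) - 13\right) \sqrt{6} \cdot 31 = \left(\left(0 - 13\right) - 13\right) \sqrt{6} \cdot 31 = \left(-13 - 13\right) \sqrt{6} \cdot 31 = - 26 \sqrt{6} \cdot 31 = - 806 \sqrt{6}$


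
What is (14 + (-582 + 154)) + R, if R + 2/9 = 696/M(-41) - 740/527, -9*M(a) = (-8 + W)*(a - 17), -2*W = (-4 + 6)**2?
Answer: -10112702/23715 ≈ -426.43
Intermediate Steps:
W = -2 (W = -(-4 + 6)**2/2 = -1/2*2**2 = -1/2*4 = -2)
M(a) = -170/9 + 10*a/9 (M(a) = -(-8 - 2)*(a - 17)/9 = -(-10)*(-17 + a)/9 = -(170 - 10*a)/9 = -170/9 + 10*a/9)
R = -294692/23715 (R = -2/9 + (696/(-170/9 + (10/9)*(-41)) - 740/527) = -2/9 + (696/(-170/9 - 410/9) - 740*1/527) = -2/9 + (696/(-580/9) - 740/527) = -2/9 + (696*(-9/580) - 740/527) = -2/9 + (-54/5 - 740/527) = -2/9 - 32158/2635 = -294692/23715 ≈ -12.426)
(14 + (-582 + 154)) + R = (14 + (-582 + 154)) - 294692/23715 = (14 - 428) - 294692/23715 = -414 - 294692/23715 = -10112702/23715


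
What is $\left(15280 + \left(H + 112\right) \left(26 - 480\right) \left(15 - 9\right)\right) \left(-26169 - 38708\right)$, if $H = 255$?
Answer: $63866735356$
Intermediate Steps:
$\left(15280 + \left(H + 112\right) \left(26 - 480\right) \left(15 - 9\right)\right) \left(-26169 - 38708\right) = \left(15280 + \left(255 + 112\right) \left(26 - 480\right) \left(15 - 9\right)\right) \left(-26169 - 38708\right) = \left(15280 + 367 \left(-454\right) \left(15 - 9\right)\right) \left(-64877\right) = \left(15280 - 999708\right) \left(-64877\right) = \left(-984428\right) \left(-64877\right) = 63866735356$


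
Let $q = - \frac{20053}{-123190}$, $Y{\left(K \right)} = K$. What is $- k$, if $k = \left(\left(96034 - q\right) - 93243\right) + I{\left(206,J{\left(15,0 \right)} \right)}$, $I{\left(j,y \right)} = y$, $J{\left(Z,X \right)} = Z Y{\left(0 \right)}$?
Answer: $- \frac{343803237}{123190} \approx -2790.8$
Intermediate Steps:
$J{\left(Z,X \right)} = 0$ ($J{\left(Z,X \right)} = Z 0 = 0$)
$q = \frac{20053}{123190}$ ($q = \left(-20053\right) \left(- \frac{1}{123190}\right) = \frac{20053}{123190} \approx 0.16278$)
$k = \frac{343803237}{123190}$ ($k = \left(\left(96034 - \frac{20053}{123190}\right) - 93243\right) + 0 = \left(\frac{11830408407}{123190} - 93243\right) + 0 = \frac{343803237}{123190} + 0 = \frac{343803237}{123190} \approx 2790.8$)
$- k = \left(-1\right) \frac{343803237}{123190} = - \frac{343803237}{123190}$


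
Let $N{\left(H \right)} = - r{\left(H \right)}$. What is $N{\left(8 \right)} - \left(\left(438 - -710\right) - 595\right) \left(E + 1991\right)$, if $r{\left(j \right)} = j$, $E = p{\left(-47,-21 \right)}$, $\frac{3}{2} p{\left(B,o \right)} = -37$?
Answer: $- \frac{3262171}{3} \approx -1.0874 \cdot 10^{6}$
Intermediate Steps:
$p{\left(B,o \right)} = - \frac{74}{3}$ ($p{\left(B,o \right)} = \frac{2}{3} \left(-37\right) = - \frac{74}{3}$)
$E = - \frac{74}{3} \approx -24.667$
$N{\left(H \right)} = - H$
$N{\left(8 \right)} - \left(\left(438 - -710\right) - 595\right) \left(E + 1991\right) = \left(-1\right) 8 - \left(\left(438 - -710\right) - 595\right) \left(- \frac{74}{3} + 1991\right) = -8 - \left(\left(438 + 710\right) - 595\right) \frac{5899}{3} = -8 - \left(1148 - 595\right) \frac{5899}{3} = -8 - 553 \cdot \frac{5899}{3} = -8 - \frac{3262147}{3} = - \frac{3262171}{3}$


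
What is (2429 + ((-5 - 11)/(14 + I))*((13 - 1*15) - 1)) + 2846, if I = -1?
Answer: 68623/13 ≈ 5278.7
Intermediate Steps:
(2429 + ((-5 - 11)/(14 + I))*((13 - 1*15) - 1)) + 2846 = (2429 + ((-5 - 11)/(14 - 1))*((13 - 1*15) - 1)) + 2846 = (2429 + (-16/13)*((13 - 15) - 1)) + 2846 = (2429 + (-16*1/13)*(-2 - 1)) + 2846 = (2429 - 16/13*(-3)) + 2846 = (2429 + 48/13) + 2846 = 31625/13 + 2846 = 68623/13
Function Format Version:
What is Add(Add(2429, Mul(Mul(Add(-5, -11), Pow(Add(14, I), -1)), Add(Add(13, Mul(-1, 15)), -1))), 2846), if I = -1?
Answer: Rational(68623, 13) ≈ 5278.7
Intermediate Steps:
Add(Add(2429, Mul(Mul(Add(-5, -11), Pow(Add(14, I), -1)), Add(Add(13, Mul(-1, 15)), -1))), 2846) = Add(Add(2429, Mul(Mul(Add(-5, -11), Pow(Add(14, -1), -1)), Add(Add(13, Mul(-1, 15)), -1))), 2846) = Add(Add(2429, Mul(Mul(-16, Pow(13, -1)), Add(Add(13, -15), -1))), 2846) = Add(Add(2429, Mul(Mul(-16, Rational(1, 13)), Add(-2, -1))), 2846) = Add(Add(2429, Mul(Rational(-16, 13), -3)), 2846) = Add(Add(2429, Rational(48, 13)), 2846) = Add(Rational(31625, 13), 2846) = Rational(68623, 13)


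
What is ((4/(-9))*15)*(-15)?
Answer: 100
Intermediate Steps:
((4/(-9))*15)*(-15) = ((4*(-⅑))*15)*(-15) = -4/9*15*(-15) = -20/3*(-15) = 100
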